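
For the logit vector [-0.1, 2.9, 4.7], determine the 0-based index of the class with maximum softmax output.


Softmax is a monotonic transformation, so it preserves the argmax.
We need to find the index of the maximum logit.
Index 0: -0.1
Index 1: 2.9
Index 2: 4.7
Maximum logit = 4.7 at index 2

2


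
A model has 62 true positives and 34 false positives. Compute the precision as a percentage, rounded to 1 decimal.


Precision = TP / (TP + FP) * 100
= 62 / (62 + 34)
= 62 / 96
= 0.6458
= 64.6%

64.6


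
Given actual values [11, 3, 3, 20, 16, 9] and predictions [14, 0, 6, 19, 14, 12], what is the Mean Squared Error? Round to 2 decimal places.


Differences: [-3, 3, -3, 1, 2, -3]
Squared errors: [9, 9, 9, 1, 4, 9]
Sum of squared errors = 41
MSE = 41 / 6 = 6.83

6.83


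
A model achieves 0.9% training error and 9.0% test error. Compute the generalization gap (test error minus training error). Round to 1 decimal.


Generalization gap = test_error - train_error
= 9.0 - 0.9
= 8.1%
A moderate gap.

8.1


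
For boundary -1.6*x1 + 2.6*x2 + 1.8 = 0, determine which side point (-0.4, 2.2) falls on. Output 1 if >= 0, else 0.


Compute -1.6 * -0.4 + 2.6 * 2.2 + 1.8
= 0.64 + 5.72 + 1.8
= 8.16
Since 8.16 >= 0, the point is on the positive side.

1


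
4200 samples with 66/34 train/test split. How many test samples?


Train samples = 4200 * 66% = 2772
Test samples = 4200 - 2772
= 1428

1428


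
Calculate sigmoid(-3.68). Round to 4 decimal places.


sigmoid(z) = 1 / (1 + exp(-z))
exp(-(-3.68)) = exp(3.68) = 39.6464
1 + 39.6464 = 40.6464
1 / 40.6464 = 0.0246

0.0246


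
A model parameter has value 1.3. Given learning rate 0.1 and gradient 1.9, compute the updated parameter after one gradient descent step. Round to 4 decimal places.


w_new = w_old - lr * gradient
= 1.3 - 0.1 * 1.9
= 1.3 - (0.19)
= 1.1100

1.1100


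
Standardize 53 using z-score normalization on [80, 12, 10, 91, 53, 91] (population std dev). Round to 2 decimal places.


Mean = (80 + 12 + 10 + 91 + 53 + 91) / 6 = 56.1667
Variance = sum((x_i - mean)^2) / n = 1181.1389
Std = sqrt(1181.1389) = 34.3677
Z = (x - mean) / std
= (53 - 56.1667) / 34.3677
= -3.1667 / 34.3677
= -0.09

-0.09


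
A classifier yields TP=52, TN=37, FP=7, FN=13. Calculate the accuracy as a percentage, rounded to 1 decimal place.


Accuracy = (TP + TN) / (TP + TN + FP + FN) * 100
= (52 + 37) / (52 + 37 + 7 + 13)
= 89 / 109
= 0.8165
= 81.7%

81.7


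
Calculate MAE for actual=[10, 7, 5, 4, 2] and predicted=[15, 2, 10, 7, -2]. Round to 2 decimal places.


Absolute errors: [5, 5, 5, 3, 4]
Sum of absolute errors = 22
MAE = 22 / 5 = 4.40

4.40


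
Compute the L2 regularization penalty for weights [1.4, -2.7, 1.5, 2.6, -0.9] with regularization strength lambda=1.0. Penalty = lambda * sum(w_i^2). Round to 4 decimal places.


Squaring each weight:
1.4^2 = 1.96
(-2.7)^2 = 7.29
1.5^2 = 2.25
2.6^2 = 6.76
(-0.9)^2 = 0.81
Sum of squares = 19.07
Penalty = 1.0 * 19.07 = 19.0700

19.0700


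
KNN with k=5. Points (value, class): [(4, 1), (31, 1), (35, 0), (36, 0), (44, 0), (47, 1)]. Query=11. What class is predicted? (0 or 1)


Distances from query 11:
Point 4 (class 1): distance = 7
Point 31 (class 1): distance = 20
Point 35 (class 0): distance = 24
Point 36 (class 0): distance = 25
Point 44 (class 0): distance = 33
K=5 nearest neighbors: classes = [1, 1, 0, 0, 0]
Votes for class 1: 2 / 5
Majority vote => class 0

0


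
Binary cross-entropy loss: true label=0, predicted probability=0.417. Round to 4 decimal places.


For y=0: Loss = -log(1-p)
= -log(1 - 0.417)
= -log(0.583)
= -(-0.5396)
= 0.5396

0.5396


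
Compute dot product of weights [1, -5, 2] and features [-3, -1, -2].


Element-wise products:
1 * -3 = -3
-5 * -1 = 5
2 * -2 = -4
Sum = -3 + 5 + -4
= -2

-2


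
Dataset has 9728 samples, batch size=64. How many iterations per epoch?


Iterations per epoch = dataset_size / batch_size
= 9728 / 64
= 152

152


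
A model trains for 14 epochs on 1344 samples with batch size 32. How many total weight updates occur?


Iterations per epoch = 1344 / 32 = 42
Total updates = iterations_per_epoch * epochs
= 42 * 14
= 588

588


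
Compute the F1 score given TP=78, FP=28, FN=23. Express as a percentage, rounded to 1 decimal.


Precision = TP / (TP + FP) = 78 / 106 = 0.7358
Recall = TP / (TP + FN) = 78 / 101 = 0.7723
F1 = 2 * P * R / (P + R)
= 2 * 0.7358 * 0.7723 / (0.7358 + 0.7723)
= 1.1366 / 1.5081
= 0.7536
As percentage: 75.4%

75.4


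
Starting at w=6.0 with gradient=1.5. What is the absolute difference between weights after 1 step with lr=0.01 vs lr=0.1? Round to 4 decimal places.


With lr=0.01: w_new = 6.0 - 0.01 * 1.5 = 5.985
With lr=0.1: w_new = 6.0 - 0.1 * 1.5 = 5.85
Absolute difference = |5.985 - 5.85|
= 0.1350

0.1350


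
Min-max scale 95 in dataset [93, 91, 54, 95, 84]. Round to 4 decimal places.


Min = 54, Max = 95
Range = 95 - 54 = 41
Scaled = (x - min) / (max - min)
= (95 - 54) / 41
= 41 / 41
= 1.0000

1.0000


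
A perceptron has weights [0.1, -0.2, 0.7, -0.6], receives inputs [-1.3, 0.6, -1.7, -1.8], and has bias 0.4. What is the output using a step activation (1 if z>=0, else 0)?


z = w . x + b
= 0.1*-1.3 + -0.2*0.6 + 0.7*-1.7 + -0.6*-1.8 + 0.4
= -0.13 + -0.12 + -1.19 + 1.08 + 0.4
= -0.36 + 0.4
= 0.04
Since z = 0.04 >= 0, output = 1

1


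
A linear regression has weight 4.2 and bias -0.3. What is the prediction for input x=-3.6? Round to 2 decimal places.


y = 4.2 * -3.6 + (-0.3)
= -15.12 + (-0.3)
= -15.42

-15.42


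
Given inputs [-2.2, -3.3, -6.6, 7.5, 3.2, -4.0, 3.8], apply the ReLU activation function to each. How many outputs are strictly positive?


ReLU(x) = max(0, x) for each element:
ReLU(-2.2) = 0
ReLU(-3.3) = 0
ReLU(-6.6) = 0
ReLU(7.5) = 7.5
ReLU(3.2) = 3.2
ReLU(-4.0) = 0
ReLU(3.8) = 3.8
Active neurons (>0): 3

3


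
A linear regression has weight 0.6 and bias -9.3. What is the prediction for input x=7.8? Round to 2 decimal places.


y = 0.6 * 7.8 + (-9.3)
= 4.68 + (-9.3)
= -4.62

-4.62


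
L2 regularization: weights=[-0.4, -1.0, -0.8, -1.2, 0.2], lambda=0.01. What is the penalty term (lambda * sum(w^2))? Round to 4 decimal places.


Squaring each weight:
(-0.4)^2 = 0.16
(-1.0)^2 = 1.0
(-0.8)^2 = 0.64
(-1.2)^2 = 1.44
0.2^2 = 0.04
Sum of squares = 3.28
Penalty = 0.01 * 3.28 = 0.0328

0.0328


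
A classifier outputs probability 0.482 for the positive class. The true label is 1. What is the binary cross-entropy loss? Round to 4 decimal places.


For y=1: Loss = -log(p)
= -log(0.482)
= -(-0.7298)
= 0.7298

0.7298


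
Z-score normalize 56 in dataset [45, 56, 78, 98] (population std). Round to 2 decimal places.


Mean = (45 + 56 + 78 + 98) / 4 = 69.25
Variance = sum((x_i - mean)^2) / n = 416.6875
Std = sqrt(416.6875) = 20.4129
Z = (x - mean) / std
= (56 - 69.25) / 20.4129
= -13.25 / 20.4129
= -0.65

-0.65


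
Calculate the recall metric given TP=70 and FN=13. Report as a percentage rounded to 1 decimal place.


Recall = TP / (TP + FN) * 100
= 70 / (70 + 13)
= 70 / 83
= 0.8434
= 84.3%

84.3


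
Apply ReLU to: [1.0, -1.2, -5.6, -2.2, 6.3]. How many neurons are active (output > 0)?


ReLU(x) = max(0, x) for each element:
ReLU(1.0) = 1.0
ReLU(-1.2) = 0
ReLU(-5.6) = 0
ReLU(-2.2) = 0
ReLU(6.3) = 6.3
Active neurons (>0): 2

2


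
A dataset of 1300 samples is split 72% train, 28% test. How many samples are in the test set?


Train samples = 1300 * 72% = 936
Test samples = 1300 - 936
= 364

364


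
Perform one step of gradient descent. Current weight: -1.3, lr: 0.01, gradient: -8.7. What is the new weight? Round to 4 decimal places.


w_new = w_old - lr * gradient
= -1.3 - 0.01 * -8.7
= -1.3 - (-0.087)
= -1.2130

-1.2130


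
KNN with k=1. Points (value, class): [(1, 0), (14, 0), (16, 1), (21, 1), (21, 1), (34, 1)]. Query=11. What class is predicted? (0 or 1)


Distances from query 11:
Point 14 (class 0): distance = 3
K=1 nearest neighbors: classes = [0]
Votes for class 1: 0 / 1
Majority vote => class 0

0


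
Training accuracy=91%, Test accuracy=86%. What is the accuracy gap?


Gap = train_accuracy - test_accuracy
= 91 - 86
= 5%
This moderate gap may indicate mild overfitting.

5


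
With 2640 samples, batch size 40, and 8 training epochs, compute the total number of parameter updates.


Iterations per epoch = 2640 / 40 = 66
Total updates = iterations_per_epoch * epochs
= 66 * 8
= 528

528


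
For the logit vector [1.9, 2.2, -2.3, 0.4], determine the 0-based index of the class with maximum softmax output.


Softmax is a monotonic transformation, so it preserves the argmax.
We need to find the index of the maximum logit.
Index 0: 1.9
Index 1: 2.2
Index 2: -2.3
Index 3: 0.4
Maximum logit = 2.2 at index 1

1


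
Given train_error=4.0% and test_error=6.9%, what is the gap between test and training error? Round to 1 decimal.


Generalization gap = test_error - train_error
= 6.9 - 4.0
= 2.9%
A moderate gap.

2.9


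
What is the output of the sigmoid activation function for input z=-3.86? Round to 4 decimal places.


sigmoid(z) = 1 / (1 + exp(-z))
exp(-(-3.86)) = exp(3.86) = 47.4654
1 + 47.4654 = 48.4654
1 / 48.4654 = 0.0206

0.0206


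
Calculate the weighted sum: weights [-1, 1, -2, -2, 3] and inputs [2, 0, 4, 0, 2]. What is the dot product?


Element-wise products:
-1 * 2 = -2
1 * 0 = 0
-2 * 4 = -8
-2 * 0 = 0
3 * 2 = 6
Sum = -2 + 0 + -8 + 0 + 6
= -4

-4


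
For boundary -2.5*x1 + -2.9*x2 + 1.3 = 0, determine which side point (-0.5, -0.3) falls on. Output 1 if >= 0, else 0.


Compute -2.5 * -0.5 + -2.9 * -0.3 + 1.3
= 1.25 + 0.87 + 1.3
= 3.42
Since 3.42 >= 0, the point is on the positive side.

1


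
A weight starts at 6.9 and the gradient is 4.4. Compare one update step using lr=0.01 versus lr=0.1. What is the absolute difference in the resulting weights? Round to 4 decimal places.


With lr=0.01: w_new = 6.9 - 0.01 * 4.4 = 6.856
With lr=0.1: w_new = 6.9 - 0.1 * 4.4 = 6.46
Absolute difference = |6.856 - 6.46|
= 0.3960

0.3960


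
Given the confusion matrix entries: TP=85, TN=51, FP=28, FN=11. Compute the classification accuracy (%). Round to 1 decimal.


Accuracy = (TP + TN) / (TP + TN + FP + FN) * 100
= (85 + 51) / (85 + 51 + 28 + 11)
= 136 / 175
= 0.7771
= 77.7%

77.7


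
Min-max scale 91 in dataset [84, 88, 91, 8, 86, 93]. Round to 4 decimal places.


Min = 8, Max = 93
Range = 93 - 8 = 85
Scaled = (x - min) / (max - min)
= (91 - 8) / 85
= 83 / 85
= 0.9765

0.9765


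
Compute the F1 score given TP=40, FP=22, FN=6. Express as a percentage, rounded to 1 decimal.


Precision = TP / (TP + FP) = 40 / 62 = 0.6452
Recall = TP / (TP + FN) = 40 / 46 = 0.8696
F1 = 2 * P * R / (P + R)
= 2 * 0.6452 * 0.8696 / (0.6452 + 0.8696)
= 1.122 / 1.5147
= 0.7407
As percentage: 74.1%

74.1


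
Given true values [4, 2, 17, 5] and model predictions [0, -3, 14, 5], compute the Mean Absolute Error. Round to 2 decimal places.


Absolute errors: [4, 5, 3, 0]
Sum of absolute errors = 12
MAE = 12 / 4 = 3.00

3.00


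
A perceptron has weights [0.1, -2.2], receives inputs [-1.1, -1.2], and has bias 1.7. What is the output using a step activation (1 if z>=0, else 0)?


z = w . x + b
= 0.1*-1.1 + -2.2*-1.2 + 1.7
= -0.11 + 2.64 + 1.7
= 2.53 + 1.7
= 4.23
Since z = 4.23 >= 0, output = 1

1


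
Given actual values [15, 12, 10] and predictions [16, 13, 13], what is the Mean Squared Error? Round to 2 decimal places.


Differences: [-1, -1, -3]
Squared errors: [1, 1, 9]
Sum of squared errors = 11
MSE = 11 / 3 = 3.67

3.67


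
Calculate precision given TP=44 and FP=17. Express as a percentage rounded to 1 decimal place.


Precision = TP / (TP + FP) * 100
= 44 / (44 + 17)
= 44 / 61
= 0.7213
= 72.1%

72.1


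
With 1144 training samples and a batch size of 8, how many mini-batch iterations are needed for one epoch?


Iterations per epoch = dataset_size / batch_size
= 1144 / 8
= 143

143


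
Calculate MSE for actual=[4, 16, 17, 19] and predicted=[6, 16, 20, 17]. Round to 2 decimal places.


Differences: [-2, 0, -3, 2]
Squared errors: [4, 0, 9, 4]
Sum of squared errors = 17
MSE = 17 / 4 = 4.25

4.25


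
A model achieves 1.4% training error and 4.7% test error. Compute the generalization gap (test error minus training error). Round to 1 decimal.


Generalization gap = test_error - train_error
= 4.7 - 1.4
= 3.3%
A moderate gap.

3.3


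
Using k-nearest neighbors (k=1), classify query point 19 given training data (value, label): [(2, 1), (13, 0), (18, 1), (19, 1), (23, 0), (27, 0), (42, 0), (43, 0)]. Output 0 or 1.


Distances from query 19:
Point 19 (class 1): distance = 0
K=1 nearest neighbors: classes = [1]
Votes for class 1: 1 / 1
Majority vote => class 1

1


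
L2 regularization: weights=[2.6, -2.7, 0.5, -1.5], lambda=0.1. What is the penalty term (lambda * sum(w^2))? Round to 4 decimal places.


Squaring each weight:
2.6^2 = 6.76
(-2.7)^2 = 7.29
0.5^2 = 0.25
(-1.5)^2 = 2.25
Sum of squares = 16.55
Penalty = 0.1 * 16.55 = 1.6550

1.6550


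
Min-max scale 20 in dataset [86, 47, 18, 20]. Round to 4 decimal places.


Min = 18, Max = 86
Range = 86 - 18 = 68
Scaled = (x - min) / (max - min)
= (20 - 18) / 68
= 2 / 68
= 0.0294

0.0294


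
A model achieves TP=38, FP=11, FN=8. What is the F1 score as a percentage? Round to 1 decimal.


Precision = TP / (TP + FP) = 38 / 49 = 0.7755
Recall = TP / (TP + FN) = 38 / 46 = 0.8261
F1 = 2 * P * R / (P + R)
= 2 * 0.7755 * 0.8261 / (0.7755 + 0.8261)
= 1.2813 / 1.6016
= 0.8
As percentage: 80.0%

80.0


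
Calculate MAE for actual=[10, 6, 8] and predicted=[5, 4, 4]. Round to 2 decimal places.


Absolute errors: [5, 2, 4]
Sum of absolute errors = 11
MAE = 11 / 3 = 3.67

3.67


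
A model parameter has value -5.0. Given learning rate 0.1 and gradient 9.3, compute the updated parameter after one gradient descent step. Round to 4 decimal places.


w_new = w_old - lr * gradient
= -5.0 - 0.1 * 9.3
= -5.0 - (0.93)
= -5.9300

-5.9300


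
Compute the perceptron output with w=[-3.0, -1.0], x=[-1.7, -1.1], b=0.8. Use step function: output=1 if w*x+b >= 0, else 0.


z = w . x + b
= -3.0*-1.7 + -1.0*-1.1 + 0.8
= 5.1 + 1.1 + 0.8
= 6.2 + 0.8
= 7.0
Since z = 7.0 >= 0, output = 1

1


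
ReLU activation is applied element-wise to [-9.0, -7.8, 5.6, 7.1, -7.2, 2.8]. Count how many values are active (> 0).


ReLU(x) = max(0, x) for each element:
ReLU(-9.0) = 0
ReLU(-7.8) = 0
ReLU(5.6) = 5.6
ReLU(7.1) = 7.1
ReLU(-7.2) = 0
ReLU(2.8) = 2.8
Active neurons (>0): 3

3


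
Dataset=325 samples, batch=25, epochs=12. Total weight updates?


Iterations per epoch = 325 / 25 = 13
Total updates = iterations_per_epoch * epochs
= 13 * 12
= 156

156


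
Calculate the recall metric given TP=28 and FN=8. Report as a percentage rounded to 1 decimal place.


Recall = TP / (TP + FN) * 100
= 28 / (28 + 8)
= 28 / 36
= 0.7778
= 77.8%

77.8


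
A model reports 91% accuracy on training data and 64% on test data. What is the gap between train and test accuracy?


Gap = train_accuracy - test_accuracy
= 91 - 64
= 27%
This large gap strongly indicates overfitting.

27


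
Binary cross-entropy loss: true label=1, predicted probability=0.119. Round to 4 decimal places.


For y=1: Loss = -log(p)
= -log(0.119)
= -(-2.1286)
= 2.1286

2.1286


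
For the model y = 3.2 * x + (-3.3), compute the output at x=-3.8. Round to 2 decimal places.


y = 3.2 * -3.8 + (-3.3)
= -12.16 + (-3.3)
= -15.46

-15.46


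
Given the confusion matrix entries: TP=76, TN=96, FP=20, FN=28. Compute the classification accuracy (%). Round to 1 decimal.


Accuracy = (TP + TN) / (TP + TN + FP + FN) * 100
= (76 + 96) / (76 + 96 + 20 + 28)
= 172 / 220
= 0.7818
= 78.2%

78.2


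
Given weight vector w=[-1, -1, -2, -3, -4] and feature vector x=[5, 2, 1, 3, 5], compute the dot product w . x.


Element-wise products:
-1 * 5 = -5
-1 * 2 = -2
-2 * 1 = -2
-3 * 3 = -9
-4 * 5 = -20
Sum = -5 + -2 + -2 + -9 + -20
= -38

-38


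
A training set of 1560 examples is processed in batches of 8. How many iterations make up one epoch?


Iterations per epoch = dataset_size / batch_size
= 1560 / 8
= 195

195


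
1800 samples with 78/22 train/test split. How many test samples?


Train samples = 1800 * 78% = 1404
Test samples = 1800 - 1404
= 396

396


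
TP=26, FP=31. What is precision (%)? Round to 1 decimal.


Precision = TP / (TP + FP) * 100
= 26 / (26 + 31)
= 26 / 57
= 0.4561
= 45.6%

45.6


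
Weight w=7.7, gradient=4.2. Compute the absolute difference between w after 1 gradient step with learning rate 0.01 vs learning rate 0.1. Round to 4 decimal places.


With lr=0.01: w_new = 7.7 - 0.01 * 4.2 = 7.658
With lr=0.1: w_new = 7.7 - 0.1 * 4.2 = 7.28
Absolute difference = |7.658 - 7.28|
= 0.3780

0.3780


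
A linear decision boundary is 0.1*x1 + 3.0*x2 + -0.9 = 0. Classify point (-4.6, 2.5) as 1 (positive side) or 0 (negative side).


Compute 0.1 * -4.6 + 3.0 * 2.5 + -0.9
= -0.46 + 7.5 + -0.9
= 6.14
Since 6.14 >= 0, the point is on the positive side.

1


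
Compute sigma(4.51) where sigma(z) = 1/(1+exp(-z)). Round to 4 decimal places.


sigmoid(z) = 1 / (1 + exp(-z))
exp(-(4.51)) = exp(-4.51) = 0.011
1 + 0.011 = 1.011
1 / 1.011 = 0.9891

0.9891


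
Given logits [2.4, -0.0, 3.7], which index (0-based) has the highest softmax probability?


Softmax is a monotonic transformation, so it preserves the argmax.
We need to find the index of the maximum logit.
Index 0: 2.4
Index 1: -0.0
Index 2: 3.7
Maximum logit = 3.7 at index 2

2


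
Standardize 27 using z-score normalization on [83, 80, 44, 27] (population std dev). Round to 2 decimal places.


Mean = (83 + 80 + 44 + 27) / 4 = 58.5
Variance = sum((x_i - mean)^2) / n = 566.25
Std = sqrt(566.25) = 23.796
Z = (x - mean) / std
= (27 - 58.5) / 23.796
= -31.5 / 23.796
= -1.32

-1.32


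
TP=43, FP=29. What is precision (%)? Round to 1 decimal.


Precision = TP / (TP + FP) * 100
= 43 / (43 + 29)
= 43 / 72
= 0.5972
= 59.7%

59.7


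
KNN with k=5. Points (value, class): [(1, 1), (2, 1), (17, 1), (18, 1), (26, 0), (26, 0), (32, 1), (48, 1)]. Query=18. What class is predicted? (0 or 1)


Distances from query 18:
Point 18 (class 1): distance = 0
Point 17 (class 1): distance = 1
Point 26 (class 0): distance = 8
Point 26 (class 0): distance = 8
Point 32 (class 1): distance = 14
K=5 nearest neighbors: classes = [1, 1, 0, 0, 1]
Votes for class 1: 3 / 5
Majority vote => class 1

1


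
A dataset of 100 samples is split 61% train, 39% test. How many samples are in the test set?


Train samples = 100 * 61% = 61
Test samples = 100 - 61
= 39

39


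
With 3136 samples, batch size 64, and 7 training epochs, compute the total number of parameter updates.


Iterations per epoch = 3136 / 64 = 49
Total updates = iterations_per_epoch * epochs
= 49 * 7
= 343

343


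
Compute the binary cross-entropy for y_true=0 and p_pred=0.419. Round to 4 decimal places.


For y=0: Loss = -log(1-p)
= -log(1 - 0.419)
= -log(0.581)
= -(-0.543)
= 0.5430

0.5430


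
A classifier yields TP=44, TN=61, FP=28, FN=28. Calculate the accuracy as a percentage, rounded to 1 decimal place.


Accuracy = (TP + TN) / (TP + TN + FP + FN) * 100
= (44 + 61) / (44 + 61 + 28 + 28)
= 105 / 161
= 0.6522
= 65.2%

65.2


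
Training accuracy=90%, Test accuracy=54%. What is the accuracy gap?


Gap = train_accuracy - test_accuracy
= 90 - 54
= 36%
This large gap strongly indicates overfitting.

36


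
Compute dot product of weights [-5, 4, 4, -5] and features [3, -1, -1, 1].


Element-wise products:
-5 * 3 = -15
4 * -1 = -4
4 * -1 = -4
-5 * 1 = -5
Sum = -15 + -4 + -4 + -5
= -28

-28


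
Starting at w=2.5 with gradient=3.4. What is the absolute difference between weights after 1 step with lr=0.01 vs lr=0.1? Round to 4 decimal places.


With lr=0.01: w_new = 2.5 - 0.01 * 3.4 = 2.466
With lr=0.1: w_new = 2.5 - 0.1 * 3.4 = 2.16
Absolute difference = |2.466 - 2.16|
= 0.3060

0.3060


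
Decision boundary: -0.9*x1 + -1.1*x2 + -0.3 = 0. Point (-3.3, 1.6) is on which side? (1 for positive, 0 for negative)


Compute -0.9 * -3.3 + -1.1 * 1.6 + -0.3
= 2.97 + -1.76 + -0.3
= 0.91
Since 0.91 >= 0, the point is on the positive side.

1


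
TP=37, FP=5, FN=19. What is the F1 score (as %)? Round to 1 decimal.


Precision = TP / (TP + FP) = 37 / 42 = 0.881
Recall = TP / (TP + FN) = 37 / 56 = 0.6607
F1 = 2 * P * R / (P + R)
= 2 * 0.881 * 0.6607 / (0.881 + 0.6607)
= 1.1641 / 1.5417
= 0.7551
As percentage: 75.5%

75.5


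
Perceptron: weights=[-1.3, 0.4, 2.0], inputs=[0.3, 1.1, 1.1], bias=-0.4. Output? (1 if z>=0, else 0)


z = w . x + b
= -1.3*0.3 + 0.4*1.1 + 2.0*1.1 + -0.4
= -0.39 + 0.44 + 2.2 + -0.4
= 2.25 + -0.4
= 1.85
Since z = 1.85 >= 0, output = 1

1


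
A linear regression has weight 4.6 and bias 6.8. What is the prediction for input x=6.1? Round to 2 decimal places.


y = 4.6 * 6.1 + (6.8)
= 28.06 + (6.8)
= 34.86

34.86


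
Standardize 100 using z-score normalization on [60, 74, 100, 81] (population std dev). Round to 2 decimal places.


Mean = (60 + 74 + 100 + 81) / 4 = 78.75
Variance = sum((x_i - mean)^2) / n = 207.6875
Std = sqrt(207.6875) = 14.4114
Z = (x - mean) / std
= (100 - 78.75) / 14.4114
= 21.25 / 14.4114
= 1.47

1.47


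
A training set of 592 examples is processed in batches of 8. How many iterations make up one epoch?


Iterations per epoch = dataset_size / batch_size
= 592 / 8
= 74

74


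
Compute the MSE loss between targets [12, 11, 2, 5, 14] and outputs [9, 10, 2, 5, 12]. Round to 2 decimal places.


Differences: [3, 1, 0, 0, 2]
Squared errors: [9, 1, 0, 0, 4]
Sum of squared errors = 14
MSE = 14 / 5 = 2.80

2.80


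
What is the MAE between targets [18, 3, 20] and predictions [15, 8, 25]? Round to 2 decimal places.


Absolute errors: [3, 5, 5]
Sum of absolute errors = 13
MAE = 13 / 3 = 4.33

4.33


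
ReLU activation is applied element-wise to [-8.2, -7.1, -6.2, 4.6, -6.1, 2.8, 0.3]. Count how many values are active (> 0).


ReLU(x) = max(0, x) for each element:
ReLU(-8.2) = 0
ReLU(-7.1) = 0
ReLU(-6.2) = 0
ReLU(4.6) = 4.6
ReLU(-6.1) = 0
ReLU(2.8) = 2.8
ReLU(0.3) = 0.3
Active neurons (>0): 3

3


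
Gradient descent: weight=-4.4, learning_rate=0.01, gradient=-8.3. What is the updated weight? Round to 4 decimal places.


w_new = w_old - lr * gradient
= -4.4 - 0.01 * -8.3
= -4.4 - (-0.083)
= -4.3170

-4.3170


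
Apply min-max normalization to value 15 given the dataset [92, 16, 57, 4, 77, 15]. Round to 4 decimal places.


Min = 4, Max = 92
Range = 92 - 4 = 88
Scaled = (x - min) / (max - min)
= (15 - 4) / 88
= 11 / 88
= 0.1250

0.1250


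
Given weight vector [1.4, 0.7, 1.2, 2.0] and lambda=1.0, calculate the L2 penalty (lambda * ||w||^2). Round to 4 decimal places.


Squaring each weight:
1.4^2 = 1.96
0.7^2 = 0.49
1.2^2 = 1.44
2.0^2 = 4.0
Sum of squares = 7.89
Penalty = 1.0 * 7.89 = 7.8900

7.8900


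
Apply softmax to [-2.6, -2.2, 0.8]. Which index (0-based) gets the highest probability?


Softmax is a monotonic transformation, so it preserves the argmax.
We need to find the index of the maximum logit.
Index 0: -2.6
Index 1: -2.2
Index 2: 0.8
Maximum logit = 0.8 at index 2

2


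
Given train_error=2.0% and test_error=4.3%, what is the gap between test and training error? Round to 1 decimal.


Generalization gap = test_error - train_error
= 4.3 - 2.0
= 2.3%
A moderate gap.

2.3


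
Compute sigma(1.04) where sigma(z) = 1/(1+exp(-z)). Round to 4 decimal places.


sigmoid(z) = 1 / (1 + exp(-z))
exp(-(1.04)) = exp(-1.04) = 0.3535
1 + 0.3535 = 1.3535
1 / 1.3535 = 0.7389

0.7389


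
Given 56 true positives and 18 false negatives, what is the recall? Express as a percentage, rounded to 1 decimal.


Recall = TP / (TP + FN) * 100
= 56 / (56 + 18)
= 56 / 74
= 0.7568
= 75.7%

75.7


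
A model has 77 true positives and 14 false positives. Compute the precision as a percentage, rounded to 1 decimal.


Precision = TP / (TP + FP) * 100
= 77 / (77 + 14)
= 77 / 91
= 0.8462
= 84.6%

84.6


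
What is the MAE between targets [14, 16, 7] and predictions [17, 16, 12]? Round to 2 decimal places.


Absolute errors: [3, 0, 5]
Sum of absolute errors = 8
MAE = 8 / 3 = 2.67

2.67


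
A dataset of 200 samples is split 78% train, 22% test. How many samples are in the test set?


Train samples = 200 * 78% = 156
Test samples = 200 - 156
= 44

44


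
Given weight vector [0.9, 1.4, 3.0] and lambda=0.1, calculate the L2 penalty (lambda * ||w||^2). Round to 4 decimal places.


Squaring each weight:
0.9^2 = 0.81
1.4^2 = 1.96
3.0^2 = 9.0
Sum of squares = 11.77
Penalty = 0.1 * 11.77 = 1.1770

1.1770


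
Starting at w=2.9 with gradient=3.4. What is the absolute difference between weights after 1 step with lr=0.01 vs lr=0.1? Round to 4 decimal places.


With lr=0.01: w_new = 2.9 - 0.01 * 3.4 = 2.866
With lr=0.1: w_new = 2.9 - 0.1 * 3.4 = 2.56
Absolute difference = |2.866 - 2.56|
= 0.3060

0.3060


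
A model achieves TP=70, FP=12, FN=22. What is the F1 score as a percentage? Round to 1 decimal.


Precision = TP / (TP + FP) = 70 / 82 = 0.8537
Recall = TP / (TP + FN) = 70 / 92 = 0.7609
F1 = 2 * P * R / (P + R)
= 2 * 0.8537 * 0.7609 / (0.8537 + 0.7609)
= 1.299 / 1.6145
= 0.8046
As percentage: 80.5%

80.5


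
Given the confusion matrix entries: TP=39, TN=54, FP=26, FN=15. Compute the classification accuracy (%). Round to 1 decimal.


Accuracy = (TP + TN) / (TP + TN + FP + FN) * 100
= (39 + 54) / (39 + 54 + 26 + 15)
= 93 / 134
= 0.694
= 69.4%

69.4


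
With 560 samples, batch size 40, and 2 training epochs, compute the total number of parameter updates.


Iterations per epoch = 560 / 40 = 14
Total updates = iterations_per_epoch * epochs
= 14 * 2
= 28

28


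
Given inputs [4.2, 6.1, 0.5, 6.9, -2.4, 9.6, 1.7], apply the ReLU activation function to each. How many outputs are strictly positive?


ReLU(x) = max(0, x) for each element:
ReLU(4.2) = 4.2
ReLU(6.1) = 6.1
ReLU(0.5) = 0.5
ReLU(6.9) = 6.9
ReLU(-2.4) = 0
ReLU(9.6) = 9.6
ReLU(1.7) = 1.7
Active neurons (>0): 6

6


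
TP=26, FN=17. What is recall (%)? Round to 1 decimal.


Recall = TP / (TP + FN) * 100
= 26 / (26 + 17)
= 26 / 43
= 0.6047
= 60.5%

60.5


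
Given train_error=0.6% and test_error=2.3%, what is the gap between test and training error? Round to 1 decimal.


Generalization gap = test_error - train_error
= 2.3 - 0.6
= 1.7%
A small gap suggests good generalization.

1.7


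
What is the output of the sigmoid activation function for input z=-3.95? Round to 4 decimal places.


sigmoid(z) = 1 / (1 + exp(-z))
exp(-(-3.95)) = exp(3.95) = 51.9354
1 + 51.9354 = 52.9354
1 / 52.9354 = 0.0189

0.0189


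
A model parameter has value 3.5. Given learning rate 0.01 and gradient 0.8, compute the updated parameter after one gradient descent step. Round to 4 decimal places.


w_new = w_old - lr * gradient
= 3.5 - 0.01 * 0.8
= 3.5 - (0.008)
= 3.4920

3.4920


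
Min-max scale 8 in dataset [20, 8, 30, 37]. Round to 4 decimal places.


Min = 8, Max = 37
Range = 37 - 8 = 29
Scaled = (x - min) / (max - min)
= (8 - 8) / 29
= 0 / 29
= 0.0000

0.0000


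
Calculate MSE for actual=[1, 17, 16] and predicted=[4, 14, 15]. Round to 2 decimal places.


Differences: [-3, 3, 1]
Squared errors: [9, 9, 1]
Sum of squared errors = 19
MSE = 19 / 3 = 6.33

6.33


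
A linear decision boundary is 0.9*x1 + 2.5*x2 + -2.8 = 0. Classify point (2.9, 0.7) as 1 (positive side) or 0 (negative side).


Compute 0.9 * 2.9 + 2.5 * 0.7 + -2.8
= 2.61 + 1.75 + -2.8
= 1.56
Since 1.56 >= 0, the point is on the positive side.

1


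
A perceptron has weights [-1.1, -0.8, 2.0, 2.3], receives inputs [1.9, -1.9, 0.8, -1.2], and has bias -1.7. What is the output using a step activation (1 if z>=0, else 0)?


z = w . x + b
= -1.1*1.9 + -0.8*-1.9 + 2.0*0.8 + 2.3*-1.2 + -1.7
= -2.09 + 1.52 + 1.6 + -2.76 + -1.7
= -1.73 + -1.7
= -3.43
Since z = -3.43 < 0, output = 0

0


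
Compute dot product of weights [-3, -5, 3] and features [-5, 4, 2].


Element-wise products:
-3 * -5 = 15
-5 * 4 = -20
3 * 2 = 6
Sum = 15 + -20 + 6
= 1

1


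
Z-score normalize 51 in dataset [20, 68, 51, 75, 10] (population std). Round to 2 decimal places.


Mean = (20 + 68 + 51 + 75 + 10) / 5 = 44.8
Variance = sum((x_i - mean)^2) / n = 662.96
Std = sqrt(662.96) = 25.748
Z = (x - mean) / std
= (51 - 44.8) / 25.748
= 6.2 / 25.748
= 0.24

0.24


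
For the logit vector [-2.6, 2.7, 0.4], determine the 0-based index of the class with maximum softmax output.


Softmax is a monotonic transformation, so it preserves the argmax.
We need to find the index of the maximum logit.
Index 0: -2.6
Index 1: 2.7
Index 2: 0.4
Maximum logit = 2.7 at index 1

1


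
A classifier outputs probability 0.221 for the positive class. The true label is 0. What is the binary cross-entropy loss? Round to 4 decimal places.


For y=0: Loss = -log(1-p)
= -log(1 - 0.221)
= -log(0.779)
= -(-0.2497)
= 0.2497

0.2497


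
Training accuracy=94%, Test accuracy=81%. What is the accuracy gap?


Gap = train_accuracy - test_accuracy
= 94 - 81
= 13%
This gap suggests the model is overfitting.

13


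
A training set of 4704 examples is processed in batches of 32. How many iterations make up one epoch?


Iterations per epoch = dataset_size / batch_size
= 4704 / 32
= 147

147


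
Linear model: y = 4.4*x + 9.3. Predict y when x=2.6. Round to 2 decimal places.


y = 4.4 * 2.6 + (9.3)
= 11.44 + (9.3)
= 20.74

20.74


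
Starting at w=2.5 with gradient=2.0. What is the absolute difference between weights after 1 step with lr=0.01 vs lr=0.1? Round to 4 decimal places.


With lr=0.01: w_new = 2.5 - 0.01 * 2.0 = 2.48
With lr=0.1: w_new = 2.5 - 0.1 * 2.0 = 2.3
Absolute difference = |2.48 - 2.3|
= 0.1800

0.1800


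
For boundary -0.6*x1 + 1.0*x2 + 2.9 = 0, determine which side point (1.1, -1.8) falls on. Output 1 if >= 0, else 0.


Compute -0.6 * 1.1 + 1.0 * -1.8 + 2.9
= -0.66 + -1.8 + 2.9
= 0.44
Since 0.44 >= 0, the point is on the positive side.

1


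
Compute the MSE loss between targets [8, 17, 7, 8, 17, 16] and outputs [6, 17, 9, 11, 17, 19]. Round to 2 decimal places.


Differences: [2, 0, -2, -3, 0, -3]
Squared errors: [4, 0, 4, 9, 0, 9]
Sum of squared errors = 26
MSE = 26 / 6 = 4.33

4.33


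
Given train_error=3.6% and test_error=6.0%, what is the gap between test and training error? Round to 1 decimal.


Generalization gap = test_error - train_error
= 6.0 - 3.6
= 2.4%
A moderate gap.

2.4


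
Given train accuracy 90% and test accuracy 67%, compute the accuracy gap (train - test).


Gap = train_accuracy - test_accuracy
= 90 - 67
= 23%
This large gap strongly indicates overfitting.

23


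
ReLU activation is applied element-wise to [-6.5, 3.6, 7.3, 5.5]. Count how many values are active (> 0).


ReLU(x) = max(0, x) for each element:
ReLU(-6.5) = 0
ReLU(3.6) = 3.6
ReLU(7.3) = 7.3
ReLU(5.5) = 5.5
Active neurons (>0): 3

3


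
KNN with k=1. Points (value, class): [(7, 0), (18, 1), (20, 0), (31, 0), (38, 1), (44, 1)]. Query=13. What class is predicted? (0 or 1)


Distances from query 13:
Point 18 (class 1): distance = 5
K=1 nearest neighbors: classes = [1]
Votes for class 1: 1 / 1
Majority vote => class 1

1


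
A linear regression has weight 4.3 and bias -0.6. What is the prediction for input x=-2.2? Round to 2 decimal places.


y = 4.3 * -2.2 + (-0.6)
= -9.46 + (-0.6)
= -10.06

-10.06


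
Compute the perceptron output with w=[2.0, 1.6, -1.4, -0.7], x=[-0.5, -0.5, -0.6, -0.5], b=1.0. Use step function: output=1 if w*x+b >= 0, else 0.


z = w . x + b
= 2.0*-0.5 + 1.6*-0.5 + -1.4*-0.6 + -0.7*-0.5 + 1.0
= -1.0 + -0.8 + 0.84 + 0.35 + 1.0
= -0.61 + 1.0
= 0.39
Since z = 0.39 >= 0, output = 1

1


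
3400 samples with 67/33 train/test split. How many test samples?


Train samples = 3400 * 67% = 2278
Test samples = 3400 - 2278
= 1122

1122


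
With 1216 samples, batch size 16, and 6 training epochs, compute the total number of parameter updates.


Iterations per epoch = 1216 / 16 = 76
Total updates = iterations_per_epoch * epochs
= 76 * 6
= 456

456


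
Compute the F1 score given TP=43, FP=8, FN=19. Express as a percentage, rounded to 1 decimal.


Precision = TP / (TP + FP) = 43 / 51 = 0.8431
Recall = TP / (TP + FN) = 43 / 62 = 0.6935
F1 = 2 * P * R / (P + R)
= 2 * 0.8431 * 0.6935 / (0.8431 + 0.6935)
= 1.1695 / 1.5367
= 0.7611
As percentage: 76.1%

76.1


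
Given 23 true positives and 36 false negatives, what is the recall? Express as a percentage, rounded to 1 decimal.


Recall = TP / (TP + FN) * 100
= 23 / (23 + 36)
= 23 / 59
= 0.3898
= 39.0%

39.0


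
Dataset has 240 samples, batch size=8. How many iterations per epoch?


Iterations per epoch = dataset_size / batch_size
= 240 / 8
= 30

30


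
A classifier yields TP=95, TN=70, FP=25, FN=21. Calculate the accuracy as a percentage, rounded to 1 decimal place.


Accuracy = (TP + TN) / (TP + TN + FP + FN) * 100
= (95 + 70) / (95 + 70 + 25 + 21)
= 165 / 211
= 0.782
= 78.2%

78.2


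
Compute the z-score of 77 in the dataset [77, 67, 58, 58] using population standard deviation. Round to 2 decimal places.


Mean = (77 + 67 + 58 + 58) / 4 = 65.0
Variance = sum((x_i - mean)^2) / n = 61.5
Std = sqrt(61.5) = 7.8422
Z = (x - mean) / std
= (77 - 65.0) / 7.8422
= 12.0 / 7.8422
= 1.53

1.53


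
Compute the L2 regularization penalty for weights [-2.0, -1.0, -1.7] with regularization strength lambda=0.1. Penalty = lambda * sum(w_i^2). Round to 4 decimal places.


Squaring each weight:
(-2.0)^2 = 4.0
(-1.0)^2 = 1.0
(-1.7)^2 = 2.89
Sum of squares = 7.89
Penalty = 0.1 * 7.89 = 0.7890

0.7890


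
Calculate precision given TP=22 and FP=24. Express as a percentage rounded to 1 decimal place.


Precision = TP / (TP + FP) * 100
= 22 / (22 + 24)
= 22 / 46
= 0.4783
= 47.8%

47.8


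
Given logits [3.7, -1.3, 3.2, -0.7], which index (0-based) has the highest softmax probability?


Softmax is a monotonic transformation, so it preserves the argmax.
We need to find the index of the maximum logit.
Index 0: 3.7
Index 1: -1.3
Index 2: 3.2
Index 3: -0.7
Maximum logit = 3.7 at index 0

0


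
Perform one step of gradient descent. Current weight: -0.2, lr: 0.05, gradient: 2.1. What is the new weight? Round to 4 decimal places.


w_new = w_old - lr * gradient
= -0.2 - 0.05 * 2.1
= -0.2 - (0.105)
= -0.3050

-0.3050


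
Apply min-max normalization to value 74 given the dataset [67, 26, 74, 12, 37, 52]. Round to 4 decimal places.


Min = 12, Max = 74
Range = 74 - 12 = 62
Scaled = (x - min) / (max - min)
= (74 - 12) / 62
= 62 / 62
= 1.0000

1.0000


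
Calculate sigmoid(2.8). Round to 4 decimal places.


sigmoid(z) = 1 / (1 + exp(-z))
exp(-(2.8)) = exp(-2.8) = 0.0608
1 + 0.0608 = 1.0608
1 / 1.0608 = 0.9427

0.9427


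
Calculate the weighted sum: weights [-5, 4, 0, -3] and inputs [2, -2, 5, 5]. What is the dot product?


Element-wise products:
-5 * 2 = -10
4 * -2 = -8
0 * 5 = 0
-3 * 5 = -15
Sum = -10 + -8 + 0 + -15
= -33

-33


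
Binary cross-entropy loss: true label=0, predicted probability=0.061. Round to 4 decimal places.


For y=0: Loss = -log(1-p)
= -log(1 - 0.061)
= -log(0.939)
= -(-0.0629)
= 0.0629

0.0629


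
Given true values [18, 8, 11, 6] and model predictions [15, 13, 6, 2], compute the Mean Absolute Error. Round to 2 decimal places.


Absolute errors: [3, 5, 5, 4]
Sum of absolute errors = 17
MAE = 17 / 4 = 4.25

4.25


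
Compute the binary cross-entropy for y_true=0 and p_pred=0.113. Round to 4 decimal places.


For y=0: Loss = -log(1-p)
= -log(1 - 0.113)
= -log(0.887)
= -(-0.1199)
= 0.1199

0.1199


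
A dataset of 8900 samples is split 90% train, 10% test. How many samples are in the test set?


Train samples = 8900 * 90% = 8010
Test samples = 8900 - 8010
= 890

890


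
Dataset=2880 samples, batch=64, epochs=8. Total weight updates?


Iterations per epoch = 2880 / 64 = 45
Total updates = iterations_per_epoch * epochs
= 45 * 8
= 360

360


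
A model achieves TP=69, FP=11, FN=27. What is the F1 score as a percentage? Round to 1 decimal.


Precision = TP / (TP + FP) = 69 / 80 = 0.8625
Recall = TP / (TP + FN) = 69 / 96 = 0.7188
F1 = 2 * P * R / (P + R)
= 2 * 0.8625 * 0.7188 / (0.8625 + 0.7188)
= 1.2398 / 1.5813
= 0.7841
As percentage: 78.4%

78.4


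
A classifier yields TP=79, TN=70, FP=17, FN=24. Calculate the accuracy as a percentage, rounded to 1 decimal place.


Accuracy = (TP + TN) / (TP + TN + FP + FN) * 100
= (79 + 70) / (79 + 70 + 17 + 24)
= 149 / 190
= 0.7842
= 78.4%

78.4


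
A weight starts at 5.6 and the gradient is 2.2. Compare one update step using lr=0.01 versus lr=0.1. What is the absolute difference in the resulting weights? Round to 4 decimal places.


With lr=0.01: w_new = 5.6 - 0.01 * 2.2 = 5.578
With lr=0.1: w_new = 5.6 - 0.1 * 2.2 = 5.38
Absolute difference = |5.578 - 5.38|
= 0.1980

0.1980


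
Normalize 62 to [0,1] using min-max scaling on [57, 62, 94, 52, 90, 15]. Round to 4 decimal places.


Min = 15, Max = 94
Range = 94 - 15 = 79
Scaled = (x - min) / (max - min)
= (62 - 15) / 79
= 47 / 79
= 0.5949

0.5949


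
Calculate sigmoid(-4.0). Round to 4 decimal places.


sigmoid(z) = 1 / (1 + exp(-z))
exp(-(-4.0)) = exp(4.0) = 54.5981
1 + 54.5981 = 55.5981
1 / 55.5981 = 0.0180

0.0180


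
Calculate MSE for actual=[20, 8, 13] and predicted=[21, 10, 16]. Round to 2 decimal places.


Differences: [-1, -2, -3]
Squared errors: [1, 4, 9]
Sum of squared errors = 14
MSE = 14 / 3 = 4.67

4.67


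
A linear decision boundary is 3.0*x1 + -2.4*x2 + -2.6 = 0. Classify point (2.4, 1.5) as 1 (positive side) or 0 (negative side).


Compute 3.0 * 2.4 + -2.4 * 1.5 + -2.6
= 7.2 + -3.6 + -2.6
= 1.0
Since 1.0 >= 0, the point is on the positive side.

1


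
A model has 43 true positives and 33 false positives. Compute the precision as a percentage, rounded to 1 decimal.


Precision = TP / (TP + FP) * 100
= 43 / (43 + 33)
= 43 / 76
= 0.5658
= 56.6%

56.6


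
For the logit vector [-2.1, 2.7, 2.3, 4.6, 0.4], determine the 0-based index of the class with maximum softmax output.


Softmax is a monotonic transformation, so it preserves the argmax.
We need to find the index of the maximum logit.
Index 0: -2.1
Index 1: 2.7
Index 2: 2.3
Index 3: 4.6
Index 4: 0.4
Maximum logit = 4.6 at index 3

3


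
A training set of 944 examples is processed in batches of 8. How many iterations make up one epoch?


Iterations per epoch = dataset_size / batch_size
= 944 / 8
= 118

118


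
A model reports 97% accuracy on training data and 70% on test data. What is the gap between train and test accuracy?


Gap = train_accuracy - test_accuracy
= 97 - 70
= 27%
This large gap strongly indicates overfitting.

27


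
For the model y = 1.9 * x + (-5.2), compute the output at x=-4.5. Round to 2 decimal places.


y = 1.9 * -4.5 + (-5.2)
= -8.55 + (-5.2)
= -13.75

-13.75


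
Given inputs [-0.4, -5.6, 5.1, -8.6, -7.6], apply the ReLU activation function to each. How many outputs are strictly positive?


ReLU(x) = max(0, x) for each element:
ReLU(-0.4) = 0
ReLU(-5.6) = 0
ReLU(5.1) = 5.1
ReLU(-8.6) = 0
ReLU(-7.6) = 0
Active neurons (>0): 1

1


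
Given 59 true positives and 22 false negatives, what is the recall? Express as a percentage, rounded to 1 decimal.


Recall = TP / (TP + FN) * 100
= 59 / (59 + 22)
= 59 / 81
= 0.7284
= 72.8%

72.8


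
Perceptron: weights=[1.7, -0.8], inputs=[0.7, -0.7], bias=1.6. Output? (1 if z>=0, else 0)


z = w . x + b
= 1.7*0.7 + -0.8*-0.7 + 1.6
= 1.19 + 0.56 + 1.6
= 1.75 + 1.6
= 3.35
Since z = 3.35 >= 0, output = 1

1
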